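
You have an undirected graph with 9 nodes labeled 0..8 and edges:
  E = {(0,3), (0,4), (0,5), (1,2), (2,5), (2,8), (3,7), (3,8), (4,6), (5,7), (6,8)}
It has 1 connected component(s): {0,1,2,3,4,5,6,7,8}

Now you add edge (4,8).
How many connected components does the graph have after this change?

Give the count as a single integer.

Answer: 1

Derivation:
Initial component count: 1
Add (4,8): endpoints already in same component. Count unchanged: 1.
New component count: 1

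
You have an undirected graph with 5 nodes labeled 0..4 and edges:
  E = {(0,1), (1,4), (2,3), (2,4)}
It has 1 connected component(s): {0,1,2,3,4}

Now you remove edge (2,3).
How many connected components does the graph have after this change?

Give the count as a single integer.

Answer: 2

Derivation:
Initial component count: 1
Remove (2,3): it was a bridge. Count increases: 1 -> 2.
  After removal, components: {0,1,2,4} {3}
New component count: 2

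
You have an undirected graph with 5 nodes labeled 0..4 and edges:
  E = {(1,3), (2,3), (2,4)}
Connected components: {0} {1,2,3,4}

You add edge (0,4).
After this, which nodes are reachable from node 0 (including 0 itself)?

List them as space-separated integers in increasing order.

Before: nodes reachable from 0: {0}
Adding (0,4): merges 0's component with another. Reachability grows.
After: nodes reachable from 0: {0,1,2,3,4}

Answer: 0 1 2 3 4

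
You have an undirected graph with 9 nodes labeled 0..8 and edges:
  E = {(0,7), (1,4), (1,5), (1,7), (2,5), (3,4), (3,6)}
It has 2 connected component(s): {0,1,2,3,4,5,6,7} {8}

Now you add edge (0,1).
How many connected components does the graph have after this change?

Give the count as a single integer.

Answer: 2

Derivation:
Initial component count: 2
Add (0,1): endpoints already in same component. Count unchanged: 2.
New component count: 2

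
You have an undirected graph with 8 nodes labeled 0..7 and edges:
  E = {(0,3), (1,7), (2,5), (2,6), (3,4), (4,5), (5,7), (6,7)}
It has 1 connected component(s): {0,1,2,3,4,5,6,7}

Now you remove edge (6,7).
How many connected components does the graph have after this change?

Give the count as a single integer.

Answer: 1

Derivation:
Initial component count: 1
Remove (6,7): not a bridge. Count unchanged: 1.
  After removal, components: {0,1,2,3,4,5,6,7}
New component count: 1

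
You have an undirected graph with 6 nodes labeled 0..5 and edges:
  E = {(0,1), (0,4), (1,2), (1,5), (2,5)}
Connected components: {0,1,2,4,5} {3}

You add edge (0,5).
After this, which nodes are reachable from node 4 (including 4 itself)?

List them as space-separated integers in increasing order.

Answer: 0 1 2 4 5

Derivation:
Before: nodes reachable from 4: {0,1,2,4,5}
Adding (0,5): both endpoints already in same component. Reachability from 4 unchanged.
After: nodes reachable from 4: {0,1,2,4,5}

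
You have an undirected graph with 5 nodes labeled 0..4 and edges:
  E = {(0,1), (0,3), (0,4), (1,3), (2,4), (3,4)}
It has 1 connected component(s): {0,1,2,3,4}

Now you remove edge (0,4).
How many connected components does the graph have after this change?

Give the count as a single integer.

Initial component count: 1
Remove (0,4): not a bridge. Count unchanged: 1.
  After removal, components: {0,1,2,3,4}
New component count: 1

Answer: 1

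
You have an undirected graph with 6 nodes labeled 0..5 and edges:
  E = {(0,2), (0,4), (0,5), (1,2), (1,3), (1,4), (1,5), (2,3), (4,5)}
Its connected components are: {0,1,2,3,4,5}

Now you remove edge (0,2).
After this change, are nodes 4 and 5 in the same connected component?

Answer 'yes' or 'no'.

Initial components: {0,1,2,3,4,5}
Removing edge (0,2): not a bridge — component count unchanged at 1.
New components: {0,1,2,3,4,5}
Are 4 and 5 in the same component? yes

Answer: yes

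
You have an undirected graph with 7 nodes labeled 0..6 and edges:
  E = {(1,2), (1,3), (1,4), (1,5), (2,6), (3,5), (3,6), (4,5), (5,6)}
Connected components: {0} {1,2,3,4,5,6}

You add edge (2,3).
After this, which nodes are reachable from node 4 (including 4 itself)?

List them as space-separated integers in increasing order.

Answer: 1 2 3 4 5 6

Derivation:
Before: nodes reachable from 4: {1,2,3,4,5,6}
Adding (2,3): both endpoints already in same component. Reachability from 4 unchanged.
After: nodes reachable from 4: {1,2,3,4,5,6}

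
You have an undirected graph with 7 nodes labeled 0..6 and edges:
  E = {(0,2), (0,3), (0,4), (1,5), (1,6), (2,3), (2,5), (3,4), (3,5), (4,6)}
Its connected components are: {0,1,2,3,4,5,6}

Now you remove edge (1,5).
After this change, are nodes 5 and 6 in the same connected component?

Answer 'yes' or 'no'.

Answer: yes

Derivation:
Initial components: {0,1,2,3,4,5,6}
Removing edge (1,5): not a bridge — component count unchanged at 1.
New components: {0,1,2,3,4,5,6}
Are 5 and 6 in the same component? yes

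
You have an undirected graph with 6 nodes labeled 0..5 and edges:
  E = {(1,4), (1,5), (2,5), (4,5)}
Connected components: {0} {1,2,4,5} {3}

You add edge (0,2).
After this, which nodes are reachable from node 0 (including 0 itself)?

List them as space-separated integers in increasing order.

Before: nodes reachable from 0: {0}
Adding (0,2): merges 0's component with another. Reachability grows.
After: nodes reachable from 0: {0,1,2,4,5}

Answer: 0 1 2 4 5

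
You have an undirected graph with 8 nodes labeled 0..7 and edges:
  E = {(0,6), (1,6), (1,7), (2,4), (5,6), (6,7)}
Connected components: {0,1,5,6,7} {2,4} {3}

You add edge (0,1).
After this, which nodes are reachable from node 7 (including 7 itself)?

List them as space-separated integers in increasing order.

Before: nodes reachable from 7: {0,1,5,6,7}
Adding (0,1): both endpoints already in same component. Reachability from 7 unchanged.
After: nodes reachable from 7: {0,1,5,6,7}

Answer: 0 1 5 6 7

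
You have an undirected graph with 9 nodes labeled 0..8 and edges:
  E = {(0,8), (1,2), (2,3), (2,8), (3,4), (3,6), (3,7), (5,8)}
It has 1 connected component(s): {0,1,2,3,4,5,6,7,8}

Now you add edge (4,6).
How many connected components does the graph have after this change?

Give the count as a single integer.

Initial component count: 1
Add (4,6): endpoints already in same component. Count unchanged: 1.
New component count: 1

Answer: 1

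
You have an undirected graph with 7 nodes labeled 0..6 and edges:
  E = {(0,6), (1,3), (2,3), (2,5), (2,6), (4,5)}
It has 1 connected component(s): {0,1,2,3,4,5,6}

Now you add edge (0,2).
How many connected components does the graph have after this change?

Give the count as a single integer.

Answer: 1

Derivation:
Initial component count: 1
Add (0,2): endpoints already in same component. Count unchanged: 1.
New component count: 1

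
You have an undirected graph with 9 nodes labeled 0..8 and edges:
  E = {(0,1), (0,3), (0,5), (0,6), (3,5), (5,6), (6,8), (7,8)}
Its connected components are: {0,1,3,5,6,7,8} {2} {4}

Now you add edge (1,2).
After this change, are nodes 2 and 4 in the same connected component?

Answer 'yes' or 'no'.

Answer: no

Derivation:
Initial components: {0,1,3,5,6,7,8} {2} {4}
Adding edge (1,2): merges {0,1,3,5,6,7,8} and {2}.
New components: {0,1,2,3,5,6,7,8} {4}
Are 2 and 4 in the same component? no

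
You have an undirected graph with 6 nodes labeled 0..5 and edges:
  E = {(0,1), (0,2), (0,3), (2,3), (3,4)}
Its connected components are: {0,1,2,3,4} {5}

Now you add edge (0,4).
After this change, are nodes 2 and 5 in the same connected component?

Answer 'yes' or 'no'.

Answer: no

Derivation:
Initial components: {0,1,2,3,4} {5}
Adding edge (0,4): both already in same component {0,1,2,3,4}. No change.
New components: {0,1,2,3,4} {5}
Are 2 and 5 in the same component? no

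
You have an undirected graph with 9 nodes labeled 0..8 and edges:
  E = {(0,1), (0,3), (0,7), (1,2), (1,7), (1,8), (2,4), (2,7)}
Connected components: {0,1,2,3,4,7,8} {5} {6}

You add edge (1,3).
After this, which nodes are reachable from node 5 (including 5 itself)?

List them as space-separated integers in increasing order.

Answer: 5

Derivation:
Before: nodes reachable from 5: {5}
Adding (1,3): both endpoints already in same component. Reachability from 5 unchanged.
After: nodes reachable from 5: {5}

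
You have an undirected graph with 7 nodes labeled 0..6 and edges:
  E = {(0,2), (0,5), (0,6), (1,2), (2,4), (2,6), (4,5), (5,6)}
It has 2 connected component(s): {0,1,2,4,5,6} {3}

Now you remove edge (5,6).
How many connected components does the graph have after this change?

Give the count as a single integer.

Answer: 2

Derivation:
Initial component count: 2
Remove (5,6): not a bridge. Count unchanged: 2.
  After removal, components: {0,1,2,4,5,6} {3}
New component count: 2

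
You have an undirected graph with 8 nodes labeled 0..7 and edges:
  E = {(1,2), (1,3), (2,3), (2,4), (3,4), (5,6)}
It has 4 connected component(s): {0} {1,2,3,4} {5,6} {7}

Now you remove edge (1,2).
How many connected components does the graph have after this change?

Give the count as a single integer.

Initial component count: 4
Remove (1,2): not a bridge. Count unchanged: 4.
  After removal, components: {0} {1,2,3,4} {5,6} {7}
New component count: 4

Answer: 4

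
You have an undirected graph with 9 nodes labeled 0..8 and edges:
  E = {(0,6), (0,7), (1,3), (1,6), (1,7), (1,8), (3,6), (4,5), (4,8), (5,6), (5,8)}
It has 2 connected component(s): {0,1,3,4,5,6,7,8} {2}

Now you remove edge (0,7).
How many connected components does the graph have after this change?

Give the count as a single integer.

Answer: 2

Derivation:
Initial component count: 2
Remove (0,7): not a bridge. Count unchanged: 2.
  After removal, components: {0,1,3,4,5,6,7,8} {2}
New component count: 2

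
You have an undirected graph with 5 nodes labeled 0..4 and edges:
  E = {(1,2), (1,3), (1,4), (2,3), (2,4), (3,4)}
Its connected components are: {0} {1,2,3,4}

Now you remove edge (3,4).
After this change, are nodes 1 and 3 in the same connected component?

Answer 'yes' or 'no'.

Answer: yes

Derivation:
Initial components: {0} {1,2,3,4}
Removing edge (3,4): not a bridge — component count unchanged at 2.
New components: {0} {1,2,3,4}
Are 1 and 3 in the same component? yes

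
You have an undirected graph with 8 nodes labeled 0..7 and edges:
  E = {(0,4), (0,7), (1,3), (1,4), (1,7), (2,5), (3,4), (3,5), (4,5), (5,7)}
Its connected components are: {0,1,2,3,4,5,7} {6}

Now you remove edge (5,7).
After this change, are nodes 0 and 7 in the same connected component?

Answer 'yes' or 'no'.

Initial components: {0,1,2,3,4,5,7} {6}
Removing edge (5,7): not a bridge — component count unchanged at 2.
New components: {0,1,2,3,4,5,7} {6}
Are 0 and 7 in the same component? yes

Answer: yes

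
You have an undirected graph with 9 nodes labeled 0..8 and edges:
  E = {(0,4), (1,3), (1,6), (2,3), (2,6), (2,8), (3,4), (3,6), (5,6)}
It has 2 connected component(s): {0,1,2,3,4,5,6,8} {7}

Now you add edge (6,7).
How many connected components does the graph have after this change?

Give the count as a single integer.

Answer: 1

Derivation:
Initial component count: 2
Add (6,7): merges two components. Count decreases: 2 -> 1.
New component count: 1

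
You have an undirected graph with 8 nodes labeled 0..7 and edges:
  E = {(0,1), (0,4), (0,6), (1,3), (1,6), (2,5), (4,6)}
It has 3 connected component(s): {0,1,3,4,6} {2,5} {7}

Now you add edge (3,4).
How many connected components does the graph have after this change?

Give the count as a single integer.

Answer: 3

Derivation:
Initial component count: 3
Add (3,4): endpoints already in same component. Count unchanged: 3.
New component count: 3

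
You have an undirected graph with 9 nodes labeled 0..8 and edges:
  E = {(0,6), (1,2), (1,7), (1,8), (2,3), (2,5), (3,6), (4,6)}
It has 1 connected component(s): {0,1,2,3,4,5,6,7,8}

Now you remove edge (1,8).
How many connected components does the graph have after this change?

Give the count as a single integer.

Initial component count: 1
Remove (1,8): it was a bridge. Count increases: 1 -> 2.
  After removal, components: {0,1,2,3,4,5,6,7} {8}
New component count: 2

Answer: 2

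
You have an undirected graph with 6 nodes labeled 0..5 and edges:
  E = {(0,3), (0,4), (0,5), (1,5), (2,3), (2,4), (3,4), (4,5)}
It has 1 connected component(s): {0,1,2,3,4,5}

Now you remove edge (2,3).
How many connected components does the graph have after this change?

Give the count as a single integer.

Initial component count: 1
Remove (2,3): not a bridge. Count unchanged: 1.
  After removal, components: {0,1,2,3,4,5}
New component count: 1

Answer: 1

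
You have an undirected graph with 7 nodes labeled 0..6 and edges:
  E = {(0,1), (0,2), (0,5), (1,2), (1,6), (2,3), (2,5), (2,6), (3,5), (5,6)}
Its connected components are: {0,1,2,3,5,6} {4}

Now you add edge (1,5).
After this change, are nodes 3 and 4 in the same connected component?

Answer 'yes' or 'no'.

Initial components: {0,1,2,3,5,6} {4}
Adding edge (1,5): both already in same component {0,1,2,3,5,6}. No change.
New components: {0,1,2,3,5,6} {4}
Are 3 and 4 in the same component? no

Answer: no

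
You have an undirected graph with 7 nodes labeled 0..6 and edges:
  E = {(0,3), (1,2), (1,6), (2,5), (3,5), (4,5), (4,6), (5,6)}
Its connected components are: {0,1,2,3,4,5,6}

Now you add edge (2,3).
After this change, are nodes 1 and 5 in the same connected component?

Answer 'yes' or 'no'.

Answer: yes

Derivation:
Initial components: {0,1,2,3,4,5,6}
Adding edge (2,3): both already in same component {0,1,2,3,4,5,6}. No change.
New components: {0,1,2,3,4,5,6}
Are 1 and 5 in the same component? yes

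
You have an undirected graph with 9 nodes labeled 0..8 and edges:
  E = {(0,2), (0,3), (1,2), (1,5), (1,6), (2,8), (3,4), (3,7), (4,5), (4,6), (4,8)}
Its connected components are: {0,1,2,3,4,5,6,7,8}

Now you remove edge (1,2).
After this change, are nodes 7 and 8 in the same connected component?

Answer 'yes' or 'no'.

Answer: yes

Derivation:
Initial components: {0,1,2,3,4,5,6,7,8}
Removing edge (1,2): not a bridge — component count unchanged at 1.
New components: {0,1,2,3,4,5,6,7,8}
Are 7 and 8 in the same component? yes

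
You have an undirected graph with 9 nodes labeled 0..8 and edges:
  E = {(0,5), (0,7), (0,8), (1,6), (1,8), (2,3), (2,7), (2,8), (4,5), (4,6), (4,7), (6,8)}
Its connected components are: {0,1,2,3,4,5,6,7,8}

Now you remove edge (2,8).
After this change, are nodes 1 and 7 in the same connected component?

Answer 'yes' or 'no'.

Initial components: {0,1,2,3,4,5,6,7,8}
Removing edge (2,8): not a bridge — component count unchanged at 1.
New components: {0,1,2,3,4,5,6,7,8}
Are 1 and 7 in the same component? yes

Answer: yes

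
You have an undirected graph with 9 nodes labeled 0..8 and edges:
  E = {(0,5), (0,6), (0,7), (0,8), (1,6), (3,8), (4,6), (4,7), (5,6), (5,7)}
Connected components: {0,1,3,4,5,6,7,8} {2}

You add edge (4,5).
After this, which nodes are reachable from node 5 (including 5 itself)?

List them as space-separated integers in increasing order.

Answer: 0 1 3 4 5 6 7 8

Derivation:
Before: nodes reachable from 5: {0,1,3,4,5,6,7,8}
Adding (4,5): both endpoints already in same component. Reachability from 5 unchanged.
After: nodes reachable from 5: {0,1,3,4,5,6,7,8}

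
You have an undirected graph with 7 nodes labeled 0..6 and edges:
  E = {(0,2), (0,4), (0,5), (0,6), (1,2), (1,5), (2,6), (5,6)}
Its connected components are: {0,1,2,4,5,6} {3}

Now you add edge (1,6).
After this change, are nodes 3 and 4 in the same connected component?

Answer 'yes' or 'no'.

Answer: no

Derivation:
Initial components: {0,1,2,4,5,6} {3}
Adding edge (1,6): both already in same component {0,1,2,4,5,6}. No change.
New components: {0,1,2,4,5,6} {3}
Are 3 and 4 in the same component? no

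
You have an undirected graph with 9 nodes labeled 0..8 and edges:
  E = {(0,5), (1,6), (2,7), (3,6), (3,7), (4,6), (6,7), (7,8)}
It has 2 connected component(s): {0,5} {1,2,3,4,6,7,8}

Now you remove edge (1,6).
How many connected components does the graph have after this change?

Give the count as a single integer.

Initial component count: 2
Remove (1,6): it was a bridge. Count increases: 2 -> 3.
  After removal, components: {0,5} {1} {2,3,4,6,7,8}
New component count: 3

Answer: 3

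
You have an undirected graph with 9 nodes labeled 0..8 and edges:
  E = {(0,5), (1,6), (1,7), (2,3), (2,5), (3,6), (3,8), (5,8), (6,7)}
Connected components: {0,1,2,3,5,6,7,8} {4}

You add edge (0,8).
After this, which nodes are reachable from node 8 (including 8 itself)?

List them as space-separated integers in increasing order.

Before: nodes reachable from 8: {0,1,2,3,5,6,7,8}
Adding (0,8): both endpoints already in same component. Reachability from 8 unchanged.
After: nodes reachable from 8: {0,1,2,3,5,6,7,8}

Answer: 0 1 2 3 5 6 7 8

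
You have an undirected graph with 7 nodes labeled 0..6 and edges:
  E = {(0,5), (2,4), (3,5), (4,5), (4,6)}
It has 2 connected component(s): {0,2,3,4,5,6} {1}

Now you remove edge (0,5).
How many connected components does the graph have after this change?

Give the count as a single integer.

Initial component count: 2
Remove (0,5): it was a bridge. Count increases: 2 -> 3.
  After removal, components: {0} {1} {2,3,4,5,6}
New component count: 3

Answer: 3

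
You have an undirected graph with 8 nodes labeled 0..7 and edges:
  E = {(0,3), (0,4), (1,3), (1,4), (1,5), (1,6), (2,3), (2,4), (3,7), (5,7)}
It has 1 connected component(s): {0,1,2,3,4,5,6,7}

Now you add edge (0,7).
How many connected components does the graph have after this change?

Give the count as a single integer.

Initial component count: 1
Add (0,7): endpoints already in same component. Count unchanged: 1.
New component count: 1

Answer: 1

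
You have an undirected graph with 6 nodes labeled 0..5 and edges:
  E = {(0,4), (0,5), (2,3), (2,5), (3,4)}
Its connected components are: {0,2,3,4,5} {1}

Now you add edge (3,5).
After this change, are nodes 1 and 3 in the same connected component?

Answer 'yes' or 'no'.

Initial components: {0,2,3,4,5} {1}
Adding edge (3,5): both already in same component {0,2,3,4,5}. No change.
New components: {0,2,3,4,5} {1}
Are 1 and 3 in the same component? no

Answer: no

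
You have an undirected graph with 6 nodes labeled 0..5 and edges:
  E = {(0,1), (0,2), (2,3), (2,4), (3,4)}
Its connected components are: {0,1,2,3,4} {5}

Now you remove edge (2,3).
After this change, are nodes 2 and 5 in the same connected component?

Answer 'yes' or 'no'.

Initial components: {0,1,2,3,4} {5}
Removing edge (2,3): not a bridge — component count unchanged at 2.
New components: {0,1,2,3,4} {5}
Are 2 and 5 in the same component? no

Answer: no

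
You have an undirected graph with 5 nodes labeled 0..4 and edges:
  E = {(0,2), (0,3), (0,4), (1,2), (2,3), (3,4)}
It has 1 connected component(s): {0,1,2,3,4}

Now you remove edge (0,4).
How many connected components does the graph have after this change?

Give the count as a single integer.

Answer: 1

Derivation:
Initial component count: 1
Remove (0,4): not a bridge. Count unchanged: 1.
  After removal, components: {0,1,2,3,4}
New component count: 1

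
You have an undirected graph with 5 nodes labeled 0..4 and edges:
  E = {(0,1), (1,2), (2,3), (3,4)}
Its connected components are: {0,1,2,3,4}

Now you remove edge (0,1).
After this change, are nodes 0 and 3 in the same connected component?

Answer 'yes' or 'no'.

Answer: no

Derivation:
Initial components: {0,1,2,3,4}
Removing edge (0,1): it was a bridge — component count 1 -> 2.
New components: {0} {1,2,3,4}
Are 0 and 3 in the same component? no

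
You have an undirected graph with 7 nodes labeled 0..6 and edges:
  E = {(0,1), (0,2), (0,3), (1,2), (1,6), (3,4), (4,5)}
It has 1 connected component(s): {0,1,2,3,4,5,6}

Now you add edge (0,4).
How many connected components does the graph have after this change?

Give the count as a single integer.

Initial component count: 1
Add (0,4): endpoints already in same component. Count unchanged: 1.
New component count: 1

Answer: 1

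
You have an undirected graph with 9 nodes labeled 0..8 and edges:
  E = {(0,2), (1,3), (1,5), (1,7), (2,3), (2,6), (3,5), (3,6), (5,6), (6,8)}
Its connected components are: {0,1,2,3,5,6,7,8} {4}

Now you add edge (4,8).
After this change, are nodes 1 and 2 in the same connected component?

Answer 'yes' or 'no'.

Answer: yes

Derivation:
Initial components: {0,1,2,3,5,6,7,8} {4}
Adding edge (4,8): merges {4} and {0,1,2,3,5,6,7,8}.
New components: {0,1,2,3,4,5,6,7,8}
Are 1 and 2 in the same component? yes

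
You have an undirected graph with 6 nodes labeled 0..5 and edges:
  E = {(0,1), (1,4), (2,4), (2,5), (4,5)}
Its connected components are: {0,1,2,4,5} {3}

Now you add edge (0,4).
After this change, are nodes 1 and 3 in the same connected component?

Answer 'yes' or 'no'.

Initial components: {0,1,2,4,5} {3}
Adding edge (0,4): both already in same component {0,1,2,4,5}. No change.
New components: {0,1,2,4,5} {3}
Are 1 and 3 in the same component? no

Answer: no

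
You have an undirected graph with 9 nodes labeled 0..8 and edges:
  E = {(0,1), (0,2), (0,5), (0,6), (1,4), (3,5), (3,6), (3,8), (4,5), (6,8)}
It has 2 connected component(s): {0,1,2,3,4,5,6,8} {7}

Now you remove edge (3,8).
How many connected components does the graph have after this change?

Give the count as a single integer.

Answer: 2

Derivation:
Initial component count: 2
Remove (3,8): not a bridge. Count unchanged: 2.
  After removal, components: {0,1,2,3,4,5,6,8} {7}
New component count: 2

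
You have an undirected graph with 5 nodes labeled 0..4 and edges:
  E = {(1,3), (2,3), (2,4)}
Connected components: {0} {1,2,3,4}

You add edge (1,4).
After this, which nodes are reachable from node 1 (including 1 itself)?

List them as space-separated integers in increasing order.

Before: nodes reachable from 1: {1,2,3,4}
Adding (1,4): both endpoints already in same component. Reachability from 1 unchanged.
After: nodes reachable from 1: {1,2,3,4}

Answer: 1 2 3 4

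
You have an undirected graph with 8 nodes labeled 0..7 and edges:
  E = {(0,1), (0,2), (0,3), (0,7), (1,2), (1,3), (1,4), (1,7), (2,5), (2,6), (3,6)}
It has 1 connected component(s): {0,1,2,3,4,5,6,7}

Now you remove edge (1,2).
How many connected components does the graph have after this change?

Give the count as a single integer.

Initial component count: 1
Remove (1,2): not a bridge. Count unchanged: 1.
  After removal, components: {0,1,2,3,4,5,6,7}
New component count: 1

Answer: 1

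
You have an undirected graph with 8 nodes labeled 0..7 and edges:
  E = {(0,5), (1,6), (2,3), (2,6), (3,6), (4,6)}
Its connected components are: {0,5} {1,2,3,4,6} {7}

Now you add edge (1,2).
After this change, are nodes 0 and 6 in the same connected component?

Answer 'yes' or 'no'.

Answer: no

Derivation:
Initial components: {0,5} {1,2,3,4,6} {7}
Adding edge (1,2): both already in same component {1,2,3,4,6}. No change.
New components: {0,5} {1,2,3,4,6} {7}
Are 0 and 6 in the same component? no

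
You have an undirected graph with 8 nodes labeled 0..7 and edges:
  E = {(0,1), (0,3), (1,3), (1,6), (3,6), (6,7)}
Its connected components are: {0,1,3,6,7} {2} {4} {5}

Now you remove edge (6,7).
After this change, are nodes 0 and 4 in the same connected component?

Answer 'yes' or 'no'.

Answer: no

Derivation:
Initial components: {0,1,3,6,7} {2} {4} {5}
Removing edge (6,7): it was a bridge — component count 4 -> 5.
New components: {0,1,3,6} {2} {4} {5} {7}
Are 0 and 4 in the same component? no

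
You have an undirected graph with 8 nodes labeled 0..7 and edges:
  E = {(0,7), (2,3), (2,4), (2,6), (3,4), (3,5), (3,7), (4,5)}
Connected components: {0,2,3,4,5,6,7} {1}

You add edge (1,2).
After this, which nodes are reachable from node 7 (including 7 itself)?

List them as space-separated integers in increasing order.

Answer: 0 1 2 3 4 5 6 7

Derivation:
Before: nodes reachable from 7: {0,2,3,4,5,6,7}
Adding (1,2): merges 7's component with another. Reachability grows.
After: nodes reachable from 7: {0,1,2,3,4,5,6,7}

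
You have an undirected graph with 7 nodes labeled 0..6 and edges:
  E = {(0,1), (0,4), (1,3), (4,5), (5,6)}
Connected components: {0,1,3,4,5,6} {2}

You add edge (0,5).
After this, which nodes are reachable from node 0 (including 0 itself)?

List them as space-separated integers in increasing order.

Answer: 0 1 3 4 5 6

Derivation:
Before: nodes reachable from 0: {0,1,3,4,5,6}
Adding (0,5): both endpoints already in same component. Reachability from 0 unchanged.
After: nodes reachable from 0: {0,1,3,4,5,6}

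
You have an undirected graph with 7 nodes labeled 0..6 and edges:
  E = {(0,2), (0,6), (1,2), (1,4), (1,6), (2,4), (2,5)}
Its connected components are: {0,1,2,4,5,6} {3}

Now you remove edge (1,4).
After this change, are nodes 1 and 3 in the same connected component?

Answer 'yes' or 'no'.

Initial components: {0,1,2,4,5,6} {3}
Removing edge (1,4): not a bridge — component count unchanged at 2.
New components: {0,1,2,4,5,6} {3}
Are 1 and 3 in the same component? no

Answer: no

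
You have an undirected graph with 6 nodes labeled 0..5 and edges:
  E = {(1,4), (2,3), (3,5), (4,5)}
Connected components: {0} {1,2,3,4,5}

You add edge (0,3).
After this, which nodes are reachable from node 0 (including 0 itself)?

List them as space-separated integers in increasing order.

Answer: 0 1 2 3 4 5

Derivation:
Before: nodes reachable from 0: {0}
Adding (0,3): merges 0's component with another. Reachability grows.
After: nodes reachable from 0: {0,1,2,3,4,5}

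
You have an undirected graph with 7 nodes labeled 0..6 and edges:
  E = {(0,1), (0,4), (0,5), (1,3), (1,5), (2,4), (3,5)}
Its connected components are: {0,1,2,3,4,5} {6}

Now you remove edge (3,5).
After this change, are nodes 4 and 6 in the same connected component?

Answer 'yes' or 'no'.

Initial components: {0,1,2,3,4,5} {6}
Removing edge (3,5): not a bridge — component count unchanged at 2.
New components: {0,1,2,3,4,5} {6}
Are 4 and 6 in the same component? no

Answer: no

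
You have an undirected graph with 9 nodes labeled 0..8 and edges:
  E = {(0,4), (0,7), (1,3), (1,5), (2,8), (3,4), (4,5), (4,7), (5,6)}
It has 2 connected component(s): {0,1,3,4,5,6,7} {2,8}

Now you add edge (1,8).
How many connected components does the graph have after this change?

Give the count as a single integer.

Answer: 1

Derivation:
Initial component count: 2
Add (1,8): merges two components. Count decreases: 2 -> 1.
New component count: 1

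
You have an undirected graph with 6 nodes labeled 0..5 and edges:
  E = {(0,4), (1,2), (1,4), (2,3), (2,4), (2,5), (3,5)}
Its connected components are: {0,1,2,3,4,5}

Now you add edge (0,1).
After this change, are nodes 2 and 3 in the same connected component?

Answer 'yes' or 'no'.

Initial components: {0,1,2,3,4,5}
Adding edge (0,1): both already in same component {0,1,2,3,4,5}. No change.
New components: {0,1,2,3,4,5}
Are 2 and 3 in the same component? yes

Answer: yes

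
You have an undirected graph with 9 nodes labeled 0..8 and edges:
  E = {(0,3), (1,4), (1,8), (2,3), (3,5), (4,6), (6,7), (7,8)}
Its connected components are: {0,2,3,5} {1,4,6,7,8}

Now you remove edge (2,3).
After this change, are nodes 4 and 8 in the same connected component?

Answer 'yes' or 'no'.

Initial components: {0,2,3,5} {1,4,6,7,8}
Removing edge (2,3): it was a bridge — component count 2 -> 3.
New components: {0,3,5} {1,4,6,7,8} {2}
Are 4 and 8 in the same component? yes

Answer: yes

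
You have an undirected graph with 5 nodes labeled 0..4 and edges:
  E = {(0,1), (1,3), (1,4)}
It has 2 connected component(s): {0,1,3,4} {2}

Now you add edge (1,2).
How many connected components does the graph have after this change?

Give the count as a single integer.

Initial component count: 2
Add (1,2): merges two components. Count decreases: 2 -> 1.
New component count: 1

Answer: 1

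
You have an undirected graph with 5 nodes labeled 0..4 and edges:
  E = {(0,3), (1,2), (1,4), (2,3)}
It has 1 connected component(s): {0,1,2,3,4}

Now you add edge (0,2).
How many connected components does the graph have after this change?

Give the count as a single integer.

Answer: 1

Derivation:
Initial component count: 1
Add (0,2): endpoints already in same component. Count unchanged: 1.
New component count: 1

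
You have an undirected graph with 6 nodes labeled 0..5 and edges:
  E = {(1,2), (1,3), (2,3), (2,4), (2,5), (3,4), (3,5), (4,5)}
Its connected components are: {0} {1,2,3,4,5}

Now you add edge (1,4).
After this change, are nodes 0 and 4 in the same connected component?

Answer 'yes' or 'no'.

Answer: no

Derivation:
Initial components: {0} {1,2,3,4,5}
Adding edge (1,4): both already in same component {1,2,3,4,5}. No change.
New components: {0} {1,2,3,4,5}
Are 0 and 4 in the same component? no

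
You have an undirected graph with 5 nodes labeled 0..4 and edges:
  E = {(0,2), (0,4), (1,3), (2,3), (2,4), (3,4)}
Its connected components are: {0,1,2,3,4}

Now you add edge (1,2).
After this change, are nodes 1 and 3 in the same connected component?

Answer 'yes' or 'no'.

Answer: yes

Derivation:
Initial components: {0,1,2,3,4}
Adding edge (1,2): both already in same component {0,1,2,3,4}. No change.
New components: {0,1,2,3,4}
Are 1 and 3 in the same component? yes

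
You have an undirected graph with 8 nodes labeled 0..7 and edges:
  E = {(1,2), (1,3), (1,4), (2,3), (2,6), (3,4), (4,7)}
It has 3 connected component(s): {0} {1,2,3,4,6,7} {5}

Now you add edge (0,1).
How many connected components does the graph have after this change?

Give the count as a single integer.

Initial component count: 3
Add (0,1): merges two components. Count decreases: 3 -> 2.
New component count: 2

Answer: 2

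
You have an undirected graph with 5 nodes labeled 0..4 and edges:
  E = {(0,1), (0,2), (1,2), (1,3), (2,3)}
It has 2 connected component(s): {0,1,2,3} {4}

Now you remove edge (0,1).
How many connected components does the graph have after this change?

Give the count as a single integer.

Initial component count: 2
Remove (0,1): not a bridge. Count unchanged: 2.
  After removal, components: {0,1,2,3} {4}
New component count: 2

Answer: 2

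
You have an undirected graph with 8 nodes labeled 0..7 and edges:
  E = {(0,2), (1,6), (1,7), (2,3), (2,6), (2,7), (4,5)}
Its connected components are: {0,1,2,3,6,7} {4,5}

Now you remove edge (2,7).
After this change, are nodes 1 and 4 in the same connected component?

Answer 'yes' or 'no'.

Initial components: {0,1,2,3,6,7} {4,5}
Removing edge (2,7): not a bridge — component count unchanged at 2.
New components: {0,1,2,3,6,7} {4,5}
Are 1 and 4 in the same component? no

Answer: no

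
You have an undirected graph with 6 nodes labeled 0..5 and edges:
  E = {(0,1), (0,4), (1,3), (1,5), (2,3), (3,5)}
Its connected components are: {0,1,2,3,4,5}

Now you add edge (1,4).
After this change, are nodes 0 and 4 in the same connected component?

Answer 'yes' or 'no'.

Initial components: {0,1,2,3,4,5}
Adding edge (1,4): both already in same component {0,1,2,3,4,5}. No change.
New components: {0,1,2,3,4,5}
Are 0 and 4 in the same component? yes

Answer: yes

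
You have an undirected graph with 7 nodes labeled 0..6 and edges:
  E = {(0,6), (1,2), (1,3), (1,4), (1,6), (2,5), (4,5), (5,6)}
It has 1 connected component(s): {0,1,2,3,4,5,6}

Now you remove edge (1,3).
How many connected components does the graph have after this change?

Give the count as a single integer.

Initial component count: 1
Remove (1,3): it was a bridge. Count increases: 1 -> 2.
  After removal, components: {0,1,2,4,5,6} {3}
New component count: 2

Answer: 2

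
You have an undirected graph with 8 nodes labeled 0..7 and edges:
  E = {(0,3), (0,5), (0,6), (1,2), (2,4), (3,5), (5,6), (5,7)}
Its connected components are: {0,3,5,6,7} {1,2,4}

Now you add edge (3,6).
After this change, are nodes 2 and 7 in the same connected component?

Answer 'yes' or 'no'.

Answer: no

Derivation:
Initial components: {0,3,5,6,7} {1,2,4}
Adding edge (3,6): both already in same component {0,3,5,6,7}. No change.
New components: {0,3,5,6,7} {1,2,4}
Are 2 and 7 in the same component? no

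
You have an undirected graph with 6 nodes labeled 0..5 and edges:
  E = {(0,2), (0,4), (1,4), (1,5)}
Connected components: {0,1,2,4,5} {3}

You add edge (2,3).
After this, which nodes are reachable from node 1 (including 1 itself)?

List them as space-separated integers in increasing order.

Answer: 0 1 2 3 4 5

Derivation:
Before: nodes reachable from 1: {0,1,2,4,5}
Adding (2,3): merges 1's component with another. Reachability grows.
After: nodes reachable from 1: {0,1,2,3,4,5}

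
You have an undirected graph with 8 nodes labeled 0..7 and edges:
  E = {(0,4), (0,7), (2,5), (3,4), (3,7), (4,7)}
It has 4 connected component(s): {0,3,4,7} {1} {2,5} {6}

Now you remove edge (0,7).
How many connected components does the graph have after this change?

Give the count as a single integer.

Initial component count: 4
Remove (0,7): not a bridge. Count unchanged: 4.
  After removal, components: {0,3,4,7} {1} {2,5} {6}
New component count: 4

Answer: 4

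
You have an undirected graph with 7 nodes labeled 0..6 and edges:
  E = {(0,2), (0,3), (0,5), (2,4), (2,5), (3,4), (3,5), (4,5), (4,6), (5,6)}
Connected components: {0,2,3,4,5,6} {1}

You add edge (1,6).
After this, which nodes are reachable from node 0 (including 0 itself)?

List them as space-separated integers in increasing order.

Answer: 0 1 2 3 4 5 6

Derivation:
Before: nodes reachable from 0: {0,2,3,4,5,6}
Adding (1,6): merges 0's component with another. Reachability grows.
After: nodes reachable from 0: {0,1,2,3,4,5,6}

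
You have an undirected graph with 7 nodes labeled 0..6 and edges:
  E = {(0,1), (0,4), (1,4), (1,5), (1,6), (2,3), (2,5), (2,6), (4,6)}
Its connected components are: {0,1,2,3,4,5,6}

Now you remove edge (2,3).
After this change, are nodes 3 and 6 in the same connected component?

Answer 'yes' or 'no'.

Initial components: {0,1,2,3,4,5,6}
Removing edge (2,3): it was a bridge — component count 1 -> 2.
New components: {0,1,2,4,5,6} {3}
Are 3 and 6 in the same component? no

Answer: no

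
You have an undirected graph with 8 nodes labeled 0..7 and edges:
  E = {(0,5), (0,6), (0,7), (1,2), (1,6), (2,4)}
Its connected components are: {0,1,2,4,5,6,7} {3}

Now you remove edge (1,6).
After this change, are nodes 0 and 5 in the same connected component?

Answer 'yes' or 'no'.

Answer: yes

Derivation:
Initial components: {0,1,2,4,5,6,7} {3}
Removing edge (1,6): it was a bridge — component count 2 -> 3.
New components: {0,5,6,7} {1,2,4} {3}
Are 0 and 5 in the same component? yes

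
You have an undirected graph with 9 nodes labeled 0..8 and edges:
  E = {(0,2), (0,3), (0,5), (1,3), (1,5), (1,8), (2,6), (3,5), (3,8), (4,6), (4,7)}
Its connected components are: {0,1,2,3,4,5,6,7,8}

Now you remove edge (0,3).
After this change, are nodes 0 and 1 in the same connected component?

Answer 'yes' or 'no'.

Initial components: {0,1,2,3,4,5,6,7,8}
Removing edge (0,3): not a bridge — component count unchanged at 1.
New components: {0,1,2,3,4,5,6,7,8}
Are 0 and 1 in the same component? yes

Answer: yes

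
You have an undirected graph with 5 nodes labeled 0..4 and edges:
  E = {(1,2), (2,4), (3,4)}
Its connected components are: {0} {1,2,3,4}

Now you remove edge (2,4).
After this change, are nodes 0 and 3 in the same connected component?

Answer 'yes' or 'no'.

Answer: no

Derivation:
Initial components: {0} {1,2,3,4}
Removing edge (2,4): it was a bridge — component count 2 -> 3.
New components: {0} {1,2} {3,4}
Are 0 and 3 in the same component? no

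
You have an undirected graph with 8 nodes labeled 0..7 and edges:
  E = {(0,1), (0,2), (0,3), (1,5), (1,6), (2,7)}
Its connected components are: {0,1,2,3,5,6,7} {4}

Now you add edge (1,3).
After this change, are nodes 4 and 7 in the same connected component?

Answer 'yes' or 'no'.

Answer: no

Derivation:
Initial components: {0,1,2,3,5,6,7} {4}
Adding edge (1,3): both already in same component {0,1,2,3,5,6,7}. No change.
New components: {0,1,2,3,5,6,7} {4}
Are 4 and 7 in the same component? no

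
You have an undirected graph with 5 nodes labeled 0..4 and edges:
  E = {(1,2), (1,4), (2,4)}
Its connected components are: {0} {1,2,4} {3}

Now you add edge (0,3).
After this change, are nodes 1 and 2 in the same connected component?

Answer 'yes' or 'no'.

Initial components: {0} {1,2,4} {3}
Adding edge (0,3): merges {0} and {3}.
New components: {0,3} {1,2,4}
Are 1 and 2 in the same component? yes

Answer: yes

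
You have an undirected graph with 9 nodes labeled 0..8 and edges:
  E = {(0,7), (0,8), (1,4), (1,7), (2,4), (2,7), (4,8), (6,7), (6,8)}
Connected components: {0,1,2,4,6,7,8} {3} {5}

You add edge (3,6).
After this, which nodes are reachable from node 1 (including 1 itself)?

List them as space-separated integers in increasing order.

Before: nodes reachable from 1: {0,1,2,4,6,7,8}
Adding (3,6): merges 1's component with another. Reachability grows.
After: nodes reachable from 1: {0,1,2,3,4,6,7,8}

Answer: 0 1 2 3 4 6 7 8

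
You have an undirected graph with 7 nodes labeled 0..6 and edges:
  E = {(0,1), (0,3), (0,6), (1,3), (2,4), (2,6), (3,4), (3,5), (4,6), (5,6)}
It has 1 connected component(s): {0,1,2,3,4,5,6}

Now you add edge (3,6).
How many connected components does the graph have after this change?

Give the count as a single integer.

Answer: 1

Derivation:
Initial component count: 1
Add (3,6): endpoints already in same component. Count unchanged: 1.
New component count: 1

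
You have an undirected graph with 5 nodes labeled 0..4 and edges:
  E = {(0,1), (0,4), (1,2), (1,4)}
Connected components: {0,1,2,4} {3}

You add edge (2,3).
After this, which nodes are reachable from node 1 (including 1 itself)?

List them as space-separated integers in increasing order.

Answer: 0 1 2 3 4

Derivation:
Before: nodes reachable from 1: {0,1,2,4}
Adding (2,3): merges 1's component with another. Reachability grows.
After: nodes reachable from 1: {0,1,2,3,4}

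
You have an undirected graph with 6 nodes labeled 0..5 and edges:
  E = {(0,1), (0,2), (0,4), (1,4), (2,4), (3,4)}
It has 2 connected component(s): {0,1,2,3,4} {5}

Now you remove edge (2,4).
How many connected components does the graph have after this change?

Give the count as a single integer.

Initial component count: 2
Remove (2,4): not a bridge. Count unchanged: 2.
  After removal, components: {0,1,2,3,4} {5}
New component count: 2

Answer: 2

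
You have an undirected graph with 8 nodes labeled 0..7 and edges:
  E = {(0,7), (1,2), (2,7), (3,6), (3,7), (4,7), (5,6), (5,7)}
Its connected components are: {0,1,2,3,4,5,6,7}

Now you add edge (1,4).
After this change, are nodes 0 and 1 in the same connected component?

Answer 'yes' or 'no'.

Answer: yes

Derivation:
Initial components: {0,1,2,3,4,5,6,7}
Adding edge (1,4): both already in same component {0,1,2,3,4,5,6,7}. No change.
New components: {0,1,2,3,4,5,6,7}
Are 0 and 1 in the same component? yes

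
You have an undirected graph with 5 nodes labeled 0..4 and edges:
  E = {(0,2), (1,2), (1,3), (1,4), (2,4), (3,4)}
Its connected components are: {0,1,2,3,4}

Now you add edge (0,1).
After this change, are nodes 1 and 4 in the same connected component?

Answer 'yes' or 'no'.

Answer: yes

Derivation:
Initial components: {0,1,2,3,4}
Adding edge (0,1): both already in same component {0,1,2,3,4}. No change.
New components: {0,1,2,3,4}
Are 1 and 4 in the same component? yes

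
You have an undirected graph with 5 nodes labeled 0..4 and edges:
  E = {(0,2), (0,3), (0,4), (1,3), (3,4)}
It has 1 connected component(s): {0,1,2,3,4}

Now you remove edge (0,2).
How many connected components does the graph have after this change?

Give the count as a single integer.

Initial component count: 1
Remove (0,2): it was a bridge. Count increases: 1 -> 2.
  After removal, components: {0,1,3,4} {2}
New component count: 2

Answer: 2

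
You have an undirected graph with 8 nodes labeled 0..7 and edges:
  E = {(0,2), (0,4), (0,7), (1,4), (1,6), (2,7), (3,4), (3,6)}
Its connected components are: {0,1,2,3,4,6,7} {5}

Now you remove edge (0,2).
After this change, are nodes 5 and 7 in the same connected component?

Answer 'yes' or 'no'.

Answer: no

Derivation:
Initial components: {0,1,2,3,4,6,7} {5}
Removing edge (0,2): not a bridge — component count unchanged at 2.
New components: {0,1,2,3,4,6,7} {5}
Are 5 and 7 in the same component? no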